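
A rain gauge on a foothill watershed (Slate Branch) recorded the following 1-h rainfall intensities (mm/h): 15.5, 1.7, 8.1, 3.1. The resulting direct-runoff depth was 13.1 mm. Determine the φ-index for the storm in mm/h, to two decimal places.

Only the 2 blocks with intensity above φ contribute runoff: 15.5, 8.1 mm/h.
Σ(I−φ)·Δt = d  ⇒  (15.5+8.1 − 2φ)·1 = 13.1
φ = (23.60 − 13.1/1) / 2 = 5.25 mm/h.

φ ≈ 5.25 mm/h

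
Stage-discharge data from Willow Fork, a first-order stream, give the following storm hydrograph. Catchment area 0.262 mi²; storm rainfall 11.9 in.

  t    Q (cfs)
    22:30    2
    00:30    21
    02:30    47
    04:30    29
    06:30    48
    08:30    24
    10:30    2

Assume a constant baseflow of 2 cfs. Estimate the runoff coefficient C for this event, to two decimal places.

ΣQ_DR = 159.0 cfs; V = ΣQ_DR·Δt = 1.145 × 10^6 ft³.
Runoff depth d = V / A = 1.881 in.
C = d / P = 1.881 / 11.9 = 0.16.

C ≈ 0.16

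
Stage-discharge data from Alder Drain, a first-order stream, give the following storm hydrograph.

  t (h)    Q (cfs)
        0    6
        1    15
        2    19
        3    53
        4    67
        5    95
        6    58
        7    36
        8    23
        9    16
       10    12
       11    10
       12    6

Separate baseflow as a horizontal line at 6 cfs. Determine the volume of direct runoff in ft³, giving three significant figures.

V ≈ 1.22 × 10^6 ft³

Direct-runoff ordinates (Q − Q_b): 0.0, 9.0, 13.0, 47.0, 61.0, 89.0, 52.0, 30.0, 17.0, 10.0, 6.0, 4.0, 0.0 cfs.
ΣQ_DR = 338.0 cfs.
With Δt = 1 h = 3600 s, V = ΣQ_DR · Δt = 338.0 × 3600 = 1.22 × 10^6 ft³.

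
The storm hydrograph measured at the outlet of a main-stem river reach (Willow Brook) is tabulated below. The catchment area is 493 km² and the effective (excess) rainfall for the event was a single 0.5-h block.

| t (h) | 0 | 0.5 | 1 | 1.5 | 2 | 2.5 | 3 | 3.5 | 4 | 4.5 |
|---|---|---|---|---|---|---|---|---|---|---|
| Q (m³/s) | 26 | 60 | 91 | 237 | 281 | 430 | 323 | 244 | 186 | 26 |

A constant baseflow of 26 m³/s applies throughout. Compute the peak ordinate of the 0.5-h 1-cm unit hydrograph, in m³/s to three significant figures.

U_p ≈ 673 m³/s

Direct runoff: 0.0, 34.0, 65.0, 211.0, 255.0, 404.0, 297.0, 218.0, 160.0, 0.0 m³/s; ΣQ_DR = 1644 m³/s, peak = 404.0 m³/s.
Runoff depth d = ΣQ_DR·Δt / A = 1644 × 1800 / (493 km²) = 6.002 mm.
The 1-cm UH is the DRH scaled by (10 mm)/d, so U_p = 404.0 × 10/6.002 = 673 m³/s.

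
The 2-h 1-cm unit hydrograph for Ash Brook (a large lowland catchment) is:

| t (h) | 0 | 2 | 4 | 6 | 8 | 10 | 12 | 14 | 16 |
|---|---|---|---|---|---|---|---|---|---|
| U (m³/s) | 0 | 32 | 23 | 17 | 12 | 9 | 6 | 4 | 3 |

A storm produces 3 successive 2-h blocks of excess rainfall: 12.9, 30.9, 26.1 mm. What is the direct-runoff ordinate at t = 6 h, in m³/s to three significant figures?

Q ≈ 177 m³/s

By discrete convolution, Q_j = Σ (P_i / 10 mm) · U_{j−i}.
At t = 6 h (j=3): Q = (12.9/10)·17 + (30.9/10)·23 + (26.1/10)·32 = 177 m³/s.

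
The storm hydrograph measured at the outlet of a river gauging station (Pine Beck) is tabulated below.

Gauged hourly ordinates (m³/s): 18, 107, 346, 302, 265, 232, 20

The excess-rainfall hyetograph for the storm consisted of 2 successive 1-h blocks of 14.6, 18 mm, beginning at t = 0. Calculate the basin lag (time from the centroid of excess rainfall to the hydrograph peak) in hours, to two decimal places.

t_L ≈ 0.95 h

Centroid of excess rainfall: t_c = Σ P_i·t̄_i / ΣP_i = 1.0521 h (block centres at 0.5, 1.5 h).
Hydrograph peak occurs at t = 2 h, so basin lag t_L = 2 − 1.0521 = 0.95 h.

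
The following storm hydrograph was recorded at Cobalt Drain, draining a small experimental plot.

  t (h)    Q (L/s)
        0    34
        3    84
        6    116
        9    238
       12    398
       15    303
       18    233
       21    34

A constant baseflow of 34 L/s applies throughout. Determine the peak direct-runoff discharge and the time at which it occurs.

Subtracting baseflow gives direct-runoff ordinates: 0.0, 50.0, 82.0, 204.0, 364.0, 269.0, 199.0, 0.0 L/s.
The maximum is 364.0 L/s, occurring at the reading for t = 12 h.

Q_p = 364.0 L/s at t = 12 h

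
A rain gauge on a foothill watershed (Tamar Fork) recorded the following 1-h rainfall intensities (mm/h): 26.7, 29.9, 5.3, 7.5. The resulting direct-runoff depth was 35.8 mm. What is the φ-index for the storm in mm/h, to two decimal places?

φ ≈ 10.40 mm/h

Only the 2 blocks with intensity above φ contribute runoff: 26.7, 29.9 mm/h.
Σ(I−φ)·Δt = d  ⇒  (26.7+29.9 − 2φ)·1 = 35.8
φ = (56.60 − 35.8/1) / 2 = 10.40 mm/h.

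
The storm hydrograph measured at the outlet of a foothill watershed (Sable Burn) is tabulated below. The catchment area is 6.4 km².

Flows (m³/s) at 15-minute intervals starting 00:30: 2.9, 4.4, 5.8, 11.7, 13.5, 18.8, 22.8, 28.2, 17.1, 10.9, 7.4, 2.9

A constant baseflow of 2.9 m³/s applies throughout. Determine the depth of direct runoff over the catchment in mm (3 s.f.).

d ≈ 15.7 mm

Direct runoff: 0.0, 1.5, 2.9, 8.8, 10.6, 15.9, 19.9, 25.3, 14.2, 8.0, 4.5, 0.0 m³/s; ΣQ_DR = 111.6 m³/s.
V = ΣQ_DR · Δt = 111.6 × 900 s = 1.004 × 10^5 m³.
Over A = 6.4 km², depth = V / A = 15.7 mm.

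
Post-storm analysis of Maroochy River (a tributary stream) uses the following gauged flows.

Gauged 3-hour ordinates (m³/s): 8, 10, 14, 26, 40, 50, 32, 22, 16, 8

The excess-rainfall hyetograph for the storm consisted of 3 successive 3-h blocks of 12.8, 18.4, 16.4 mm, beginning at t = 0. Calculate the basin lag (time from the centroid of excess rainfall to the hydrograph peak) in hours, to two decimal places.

t_L ≈ 10.27 h

Centroid of excess rainfall: t_c = Σ P_i·t̄_i / ΣP_i = 4.7269 h (block centres at 1.5, 4.5, 7.5 h).
Hydrograph peak occurs at t = 15 h, so basin lag t_L = 15 − 4.7269 = 10.27 h.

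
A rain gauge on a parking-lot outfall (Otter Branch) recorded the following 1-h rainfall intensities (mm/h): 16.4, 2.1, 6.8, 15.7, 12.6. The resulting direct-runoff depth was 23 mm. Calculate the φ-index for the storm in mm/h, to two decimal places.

φ ≈ 7.23 mm/h

Only the 3 blocks with intensity above φ contribute runoff: 16.4, 15.7, 12.6 mm/h.
Σ(I−φ)·Δt = d  ⇒  (16.4+15.7+12.6 − 3φ)·1 = 23
φ = (44.70 − 23/1) / 3 = 7.23 mm/h.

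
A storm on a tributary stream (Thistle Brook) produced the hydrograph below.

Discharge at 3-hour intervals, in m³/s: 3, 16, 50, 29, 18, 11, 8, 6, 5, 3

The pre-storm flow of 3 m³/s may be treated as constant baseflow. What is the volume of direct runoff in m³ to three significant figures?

Direct-runoff ordinates (Q − Q_b): 0.0, 13.0, 47.0, 26.0, 15.0, 8.0, 5.0, 3.0, 2.0, 0.0 m³/s.
ΣQ_DR = 119.0 m³/s.
With Δt = 3 h = 10800 s, V = ΣQ_DR · Δt = 119.0 × 10800 = 1.29 × 10^6 m³.

V ≈ 1.29 × 10^6 m³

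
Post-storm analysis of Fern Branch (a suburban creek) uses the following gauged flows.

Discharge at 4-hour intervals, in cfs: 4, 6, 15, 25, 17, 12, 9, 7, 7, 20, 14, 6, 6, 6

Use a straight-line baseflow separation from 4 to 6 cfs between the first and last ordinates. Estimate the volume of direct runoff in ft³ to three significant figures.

V ≈ 1.21 × 10^6 ft³

Direct-runoff ordinates (Q − Q_b): 0.00, 1.85, 10.69, 20.54, 12.38, 7.23, 4.08, 1.92, 1.77, 14.62, 8.46, 0.31, 0.15, 0.00 cfs.
ΣQ_DR = 84.00 cfs.
With Δt = 4 h = 14400 s, V = ΣQ_DR · Δt = 84.00 × 14400 = 1.21 × 10^6 ft³.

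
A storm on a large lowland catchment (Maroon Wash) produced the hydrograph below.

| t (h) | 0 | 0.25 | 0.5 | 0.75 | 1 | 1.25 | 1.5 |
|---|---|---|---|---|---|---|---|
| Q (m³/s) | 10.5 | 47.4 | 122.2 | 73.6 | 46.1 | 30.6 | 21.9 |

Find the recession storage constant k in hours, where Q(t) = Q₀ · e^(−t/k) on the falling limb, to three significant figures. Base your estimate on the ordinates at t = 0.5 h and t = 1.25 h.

On the falling limb, Q drops from 122.2 to 30.6 m³/s between t = 0.5 h and t = 1.25 h (Δt = 0.75 h).
k = −Δt / ln(Q₂/Q₁) = −0.75 / ln(30.6/122.2) = 0.542 h.

k ≈ 0.542 h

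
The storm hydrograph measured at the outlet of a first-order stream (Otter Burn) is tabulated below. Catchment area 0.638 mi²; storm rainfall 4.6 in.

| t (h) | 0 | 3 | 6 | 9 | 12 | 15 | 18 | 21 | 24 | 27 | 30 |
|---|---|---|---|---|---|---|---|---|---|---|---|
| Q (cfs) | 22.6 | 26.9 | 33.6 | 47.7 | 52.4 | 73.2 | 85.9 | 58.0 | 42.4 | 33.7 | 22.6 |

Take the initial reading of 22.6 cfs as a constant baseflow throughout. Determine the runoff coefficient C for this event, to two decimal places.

C ≈ 0.40

ΣQ_DR = 250.4 cfs; V = ΣQ_DR·Δt = 2.704 × 10^6 ft³.
Runoff depth d = V / A = 1.825 in.
C = d / P = 1.825 / 4.6 = 0.40.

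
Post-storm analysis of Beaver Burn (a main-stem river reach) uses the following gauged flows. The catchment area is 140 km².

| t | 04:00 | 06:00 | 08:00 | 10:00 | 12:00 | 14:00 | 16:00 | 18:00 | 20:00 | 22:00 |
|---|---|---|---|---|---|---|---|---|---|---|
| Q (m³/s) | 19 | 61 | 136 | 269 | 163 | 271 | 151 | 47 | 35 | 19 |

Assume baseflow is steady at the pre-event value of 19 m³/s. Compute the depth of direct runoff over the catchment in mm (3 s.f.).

Direct runoff: 0.0, 42.0, 117.0, 250.0, 144.0, 252.0, 132.0, 28.0, 16.0, 0.0 m³/s; ΣQ_DR = 981.0 m³/s.
V = ΣQ_DR · Δt = 981.0 × 7200 s = 7.063 × 10^6 m³.
Over A = 140 km², depth = V / A = 50.5 mm.

d ≈ 50.5 mm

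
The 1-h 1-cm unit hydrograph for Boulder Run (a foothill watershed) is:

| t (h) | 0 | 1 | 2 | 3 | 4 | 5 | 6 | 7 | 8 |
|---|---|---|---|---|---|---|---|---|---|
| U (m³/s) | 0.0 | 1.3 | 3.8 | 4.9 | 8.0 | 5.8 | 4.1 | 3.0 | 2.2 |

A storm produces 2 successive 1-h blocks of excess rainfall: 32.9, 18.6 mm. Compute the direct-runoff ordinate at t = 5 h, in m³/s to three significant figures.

Q ≈ 34.0 m³/s

By discrete convolution, Q_j = Σ (P_i / 10 mm) · U_{j−i}.
At t = 5 h (j=5): Q = (32.9/10)·5.8 + (18.6/10)·8.0 = 34.0 m³/s.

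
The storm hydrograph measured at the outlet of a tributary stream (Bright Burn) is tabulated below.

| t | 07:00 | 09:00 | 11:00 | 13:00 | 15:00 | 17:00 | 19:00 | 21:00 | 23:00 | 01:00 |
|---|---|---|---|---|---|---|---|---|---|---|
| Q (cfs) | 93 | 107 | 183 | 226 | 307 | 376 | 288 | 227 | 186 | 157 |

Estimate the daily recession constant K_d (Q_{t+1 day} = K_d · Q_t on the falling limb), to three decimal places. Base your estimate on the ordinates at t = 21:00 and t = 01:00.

K_d ≈ 0.109

Between t = 21:00 and t = 01:00 the flow falls from 227 to 157 cfs over 2×2 h = 4 h.
Per-interval ratio K = (157/227)^(1/2) = 0.8316; K_d = K^(24/2) = 0.109.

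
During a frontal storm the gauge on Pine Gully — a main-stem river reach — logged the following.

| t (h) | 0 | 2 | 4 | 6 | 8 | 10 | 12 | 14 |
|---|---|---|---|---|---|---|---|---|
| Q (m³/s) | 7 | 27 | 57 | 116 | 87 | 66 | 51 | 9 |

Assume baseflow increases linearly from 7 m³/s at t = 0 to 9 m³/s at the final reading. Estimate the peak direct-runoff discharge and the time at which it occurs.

Subtracting baseflow gives direct-runoff ordinates: 0.00, 19.71, 49.43, 108.14, 78.86, 57.57, 42.29, 0.00 m³/s.
The maximum is 108.14 m³/s, occurring at the reading for t = 6 h.

Q_p = 108.14 m³/s at t = 6 h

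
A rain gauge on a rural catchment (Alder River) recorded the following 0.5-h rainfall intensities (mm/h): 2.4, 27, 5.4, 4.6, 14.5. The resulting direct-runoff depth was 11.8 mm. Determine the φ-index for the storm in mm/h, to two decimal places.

φ ≈ 8.95 mm/h

Only the 2 blocks with intensity above φ contribute runoff: 27, 14.5 mm/h.
Σ(I−φ)·Δt = d  ⇒  (27+14.5 − 2φ)·0.5 = 11.8
φ = (41.50 − 11.8/0.5) / 2 = 8.95 mm/h.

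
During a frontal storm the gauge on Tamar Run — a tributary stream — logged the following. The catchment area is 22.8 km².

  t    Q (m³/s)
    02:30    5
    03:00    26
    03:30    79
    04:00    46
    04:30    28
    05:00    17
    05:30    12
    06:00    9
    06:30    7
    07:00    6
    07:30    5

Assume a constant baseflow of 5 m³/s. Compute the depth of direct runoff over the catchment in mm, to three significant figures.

Direct runoff: 0.0, 21.0, 74.0, 41.0, 23.0, 12.0, 7.0, 4.0, 2.0, 1.0, 0.0 m³/s; ΣQ_DR = 185.0 m³/s.
V = ΣQ_DR · Δt = 185.0 × 1800 s = 3.330 × 10^5 m³.
Over A = 22.8 km², depth = V / A = 14.6 mm.

d ≈ 14.6 mm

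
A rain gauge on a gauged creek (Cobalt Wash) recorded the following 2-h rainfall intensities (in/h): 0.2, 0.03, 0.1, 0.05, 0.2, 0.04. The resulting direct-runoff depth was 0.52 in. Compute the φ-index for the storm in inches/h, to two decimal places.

Only the 3 blocks with intensity above φ contribute runoff: 0.2, 0.1, 0.2 in/h.
Σ(I−φ)·Δt = d  ⇒  (0.2+0.1+0.2 − 3φ)·2 = 0.52
φ = (0.5000 − 0.52/2) / 3 = 0.08 in/h.

φ ≈ 0.08 in/h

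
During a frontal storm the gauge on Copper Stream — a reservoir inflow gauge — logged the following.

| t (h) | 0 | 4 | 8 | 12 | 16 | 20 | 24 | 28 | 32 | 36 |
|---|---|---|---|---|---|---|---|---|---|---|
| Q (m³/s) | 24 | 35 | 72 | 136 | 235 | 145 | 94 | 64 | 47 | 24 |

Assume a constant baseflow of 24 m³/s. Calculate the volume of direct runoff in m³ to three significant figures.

V ≈ 9.16 × 10^6 m³

Direct-runoff ordinates (Q − Q_b): 0.0, 11.0, 48.0, 112.0, 211.0, 121.0, 70.0, 40.0, 23.0, 0.0 m³/s.
ΣQ_DR = 636.0 m³/s.
With Δt = 4 h = 14400 s, V = ΣQ_DR · Δt = 636.0 × 14400 = 9.16 × 10^6 m³.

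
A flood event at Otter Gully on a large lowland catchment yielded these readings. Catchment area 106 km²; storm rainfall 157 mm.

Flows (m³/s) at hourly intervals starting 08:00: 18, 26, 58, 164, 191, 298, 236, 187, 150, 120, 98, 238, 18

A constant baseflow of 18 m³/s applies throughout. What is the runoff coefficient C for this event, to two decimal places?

C ≈ 0.34

ΣQ_DR = 1568 m³/s; V = ΣQ_DR·Δt = 5.645 × 10^6 m³.
Runoff depth d = V / A = 53.25 mm.
C = d / P = 53.25 / 157 = 0.34.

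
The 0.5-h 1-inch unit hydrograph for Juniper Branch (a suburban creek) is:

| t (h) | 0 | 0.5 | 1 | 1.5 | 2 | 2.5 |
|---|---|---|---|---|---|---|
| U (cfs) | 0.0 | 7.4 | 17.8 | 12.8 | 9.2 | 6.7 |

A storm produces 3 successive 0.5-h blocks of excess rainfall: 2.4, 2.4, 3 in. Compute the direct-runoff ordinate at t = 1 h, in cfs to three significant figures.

By discrete convolution, Q_j = Σ (P_i / 1 in) · U_{j−i}.
At t = 1 h (j=2): Q = (2.4/1)·17.8 + (2.4/1)·7.4 + (3/1)·0.0 = 60.5 cfs.

Q ≈ 60.5 cfs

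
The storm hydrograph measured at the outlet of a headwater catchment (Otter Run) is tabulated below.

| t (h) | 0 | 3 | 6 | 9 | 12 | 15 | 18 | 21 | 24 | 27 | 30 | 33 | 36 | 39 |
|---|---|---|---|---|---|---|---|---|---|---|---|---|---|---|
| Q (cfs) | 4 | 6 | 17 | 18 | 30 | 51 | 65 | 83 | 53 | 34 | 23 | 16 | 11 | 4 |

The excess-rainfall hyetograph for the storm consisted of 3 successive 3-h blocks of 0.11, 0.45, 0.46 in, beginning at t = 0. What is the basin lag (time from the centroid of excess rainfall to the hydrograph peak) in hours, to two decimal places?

Centroid of excess rainfall: t_c = Σ P_i·t̄_i / ΣP_i = 5.5294 h (block centres at 1.5, 4.5, 7.5 h).
Hydrograph peak occurs at t = 21 h, so basin lag t_L = 21 − 5.5294 = 15.47 h.

t_L ≈ 15.47 h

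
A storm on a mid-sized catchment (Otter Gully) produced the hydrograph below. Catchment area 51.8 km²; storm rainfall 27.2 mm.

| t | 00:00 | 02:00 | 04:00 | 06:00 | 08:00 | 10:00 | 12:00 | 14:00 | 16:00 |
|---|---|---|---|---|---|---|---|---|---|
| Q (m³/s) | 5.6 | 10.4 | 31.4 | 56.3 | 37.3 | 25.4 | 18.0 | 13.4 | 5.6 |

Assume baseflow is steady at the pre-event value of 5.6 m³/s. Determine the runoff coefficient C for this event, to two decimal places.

C ≈ 0.78

ΣQ_DR = 153.0 m³/s; V = ΣQ_DR·Δt = 1.102 × 10^6 m³.
Runoff depth d = V / A = 21.27 mm.
C = d / P = 21.27 / 27.2 = 0.78.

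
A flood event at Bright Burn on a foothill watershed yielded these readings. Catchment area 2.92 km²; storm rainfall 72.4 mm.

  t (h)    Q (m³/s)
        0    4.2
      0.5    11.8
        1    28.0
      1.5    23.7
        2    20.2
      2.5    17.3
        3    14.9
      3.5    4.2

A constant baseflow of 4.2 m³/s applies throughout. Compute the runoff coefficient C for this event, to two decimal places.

C ≈ 0.77

ΣQ_DR = 90.70 m³/s; V = ΣQ_DR·Δt = 1.633 × 10^5 m³.
Runoff depth d = V / A = 55.91 mm.
C = d / P = 55.91 / 72.4 = 0.77.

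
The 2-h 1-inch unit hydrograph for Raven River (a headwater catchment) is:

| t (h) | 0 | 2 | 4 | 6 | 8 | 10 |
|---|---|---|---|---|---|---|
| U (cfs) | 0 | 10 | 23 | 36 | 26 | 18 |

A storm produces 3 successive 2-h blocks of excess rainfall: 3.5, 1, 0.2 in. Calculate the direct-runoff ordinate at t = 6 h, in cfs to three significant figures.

Q ≈ 151 cfs

By discrete convolution, Q_j = Σ (P_i / 1 in) · U_{j−i}.
At t = 6 h (j=3): Q = (3.5/1)·36 + (1/1)·23 + (0.2/1)·10 = 151 cfs.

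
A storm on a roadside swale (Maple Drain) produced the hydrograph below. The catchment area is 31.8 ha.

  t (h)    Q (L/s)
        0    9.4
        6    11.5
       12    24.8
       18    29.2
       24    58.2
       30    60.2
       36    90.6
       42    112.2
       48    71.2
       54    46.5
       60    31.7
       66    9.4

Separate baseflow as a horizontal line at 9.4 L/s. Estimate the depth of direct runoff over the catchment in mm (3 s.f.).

Direct runoff: 0.0, 2.1, 15.4, 19.8, 48.8, 50.8, 81.2, 102.8, 61.8, 37.1, 22.3, 0.0 L/s; ΣQ_DR = 442.1 L/s.
V = ΣQ_DR · Δt = 442.1 × 21600 s = 9.549 × 10^6 L.
Over A = 31.8 ha, depth = V / A = 30.0 mm.

d ≈ 30.0 mm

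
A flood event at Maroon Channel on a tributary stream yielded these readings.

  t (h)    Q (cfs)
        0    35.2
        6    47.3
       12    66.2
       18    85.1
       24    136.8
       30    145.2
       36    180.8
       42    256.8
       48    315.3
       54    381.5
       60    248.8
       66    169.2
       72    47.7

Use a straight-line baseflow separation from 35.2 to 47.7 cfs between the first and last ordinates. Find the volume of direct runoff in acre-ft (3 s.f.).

V ≈ 782 acre-ft

Direct-runoff ordinates (Q − Q_b): 0.00, 11.06, 28.92, 46.77, 97.43, 104.79, 139.35, 214.31, 271.77, 336.93, 203.18, 122.54, 0.00 cfs.
ΣQ_DR = 1577 cfs.
With Δt = 6 h = 21600 s, V = ΣQ_DR · Δt = 1577 × 21600 = 3.41 × 10^7 ft³ = 782 acre-ft.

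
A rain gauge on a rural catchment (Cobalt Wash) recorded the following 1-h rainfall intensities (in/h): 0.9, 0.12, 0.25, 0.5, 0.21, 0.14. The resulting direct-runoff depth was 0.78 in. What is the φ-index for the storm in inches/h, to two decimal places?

φ ≈ 0.31 in/h

Only the 2 blocks with intensity above φ contribute runoff: 0.9, 0.5 in/h.
Σ(I−φ)·Δt = d  ⇒  (0.9+0.5 − 2φ)·1 = 0.78
φ = (1.400 − 0.78/1) / 2 = 0.31 in/h.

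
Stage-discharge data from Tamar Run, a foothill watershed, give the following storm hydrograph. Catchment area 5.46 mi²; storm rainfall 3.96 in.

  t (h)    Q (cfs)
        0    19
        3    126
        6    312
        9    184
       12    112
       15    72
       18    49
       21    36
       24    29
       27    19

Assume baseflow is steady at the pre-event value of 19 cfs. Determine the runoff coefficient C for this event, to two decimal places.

C ≈ 0.17

ΣQ_DR = 768.0 cfs; V = ΣQ_DR·Δt = 8.294 × 10^6 ft³.
Runoff depth d = V / A = 0.6539 in.
C = d / P = 0.6539 / 3.96 = 0.17.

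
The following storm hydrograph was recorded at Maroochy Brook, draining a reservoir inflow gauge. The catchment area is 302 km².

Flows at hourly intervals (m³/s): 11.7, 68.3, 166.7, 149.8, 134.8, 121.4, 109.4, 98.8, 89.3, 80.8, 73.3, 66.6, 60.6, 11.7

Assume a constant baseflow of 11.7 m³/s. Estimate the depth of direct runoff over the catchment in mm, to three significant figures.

d ≈ 12.9 mm

Direct runoff: 0.0, 56.6, 155.0, 138.1, 123.1, 109.7, 97.7, 87.1, 77.6, 69.1, 61.6, 54.9, 48.9, 0.0 m³/s; ΣQ_DR = 1079 m³/s.
V = ΣQ_DR · Δt = 1079 × 3600 s = 3.886 × 10^6 m³.
Over A = 302 km², depth = V / A = 12.9 mm.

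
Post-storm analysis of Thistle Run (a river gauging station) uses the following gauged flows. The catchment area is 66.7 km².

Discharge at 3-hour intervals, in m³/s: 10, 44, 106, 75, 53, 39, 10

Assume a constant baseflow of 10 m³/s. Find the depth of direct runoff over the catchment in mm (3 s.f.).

Direct runoff: 0.0, 34.0, 96.0, 65.0, 43.0, 29.0, 0.0 m³/s; ΣQ_DR = 267.0 m³/s.
V = ΣQ_DR · Δt = 267.0 × 10800 s = 2.884 × 10^6 m³.
Over A = 66.7 km², depth = V / A = 43.2 mm.

d ≈ 43.2 mm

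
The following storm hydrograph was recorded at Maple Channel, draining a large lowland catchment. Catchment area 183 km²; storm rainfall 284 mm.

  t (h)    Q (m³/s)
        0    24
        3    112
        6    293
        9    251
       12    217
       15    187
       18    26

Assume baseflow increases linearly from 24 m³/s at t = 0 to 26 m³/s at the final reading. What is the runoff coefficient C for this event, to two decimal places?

C ≈ 0.19

ΣQ_DR = 935.0 m³/s; V = ΣQ_DR·Δt = 1.010 × 10^7 m³.
Runoff depth d = V / A = 55.18 mm.
C = d / P = 55.18 / 284 = 0.19.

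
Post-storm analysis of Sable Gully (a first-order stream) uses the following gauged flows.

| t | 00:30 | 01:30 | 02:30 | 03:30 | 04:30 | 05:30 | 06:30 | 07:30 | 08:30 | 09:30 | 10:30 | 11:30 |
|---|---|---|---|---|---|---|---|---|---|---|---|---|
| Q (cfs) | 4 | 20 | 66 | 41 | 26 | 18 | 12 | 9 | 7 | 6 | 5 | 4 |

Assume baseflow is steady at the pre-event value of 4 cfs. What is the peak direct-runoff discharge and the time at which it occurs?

Subtracting baseflow gives direct-runoff ordinates: 0.0, 16.0, 62.0, 37.0, 22.0, 14.0, 8.0, 5.0, 3.0, 2.0, 1.0, 0.0 cfs.
The maximum is 62.0 cfs, occurring at the reading for t = 02:30.

Q_p = 62.0 cfs at t = 02:30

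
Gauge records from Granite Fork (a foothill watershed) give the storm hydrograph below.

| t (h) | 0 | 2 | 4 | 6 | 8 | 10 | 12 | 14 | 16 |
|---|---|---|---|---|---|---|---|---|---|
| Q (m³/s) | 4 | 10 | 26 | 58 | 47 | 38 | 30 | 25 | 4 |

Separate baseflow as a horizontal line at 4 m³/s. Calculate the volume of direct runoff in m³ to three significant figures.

Direct-runoff ordinates (Q − Q_b): 0.0, 6.0, 22.0, 54.0, 43.0, 34.0, 26.0, 21.0, 0.0 m³/s.
ΣQ_DR = 206.0 m³/s.
With Δt = 2 h = 7200 s, V = ΣQ_DR · Δt = 206.0 × 7200 = 1.48 × 10^6 m³.

V ≈ 1.48 × 10^6 m³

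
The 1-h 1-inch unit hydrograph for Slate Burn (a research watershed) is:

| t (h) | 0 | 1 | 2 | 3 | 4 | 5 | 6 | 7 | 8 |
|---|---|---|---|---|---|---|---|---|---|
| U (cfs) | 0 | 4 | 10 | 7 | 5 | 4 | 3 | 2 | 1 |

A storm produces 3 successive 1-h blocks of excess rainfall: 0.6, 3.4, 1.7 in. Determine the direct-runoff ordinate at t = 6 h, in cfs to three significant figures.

Q ≈ 23.9 cfs

By discrete convolution, Q_j = Σ (P_i / 1 in) · U_{j−i}.
At t = 6 h (j=6): Q = (0.6/1)·3 + (3.4/1)·4 + (1.7/1)·5 = 23.9 cfs.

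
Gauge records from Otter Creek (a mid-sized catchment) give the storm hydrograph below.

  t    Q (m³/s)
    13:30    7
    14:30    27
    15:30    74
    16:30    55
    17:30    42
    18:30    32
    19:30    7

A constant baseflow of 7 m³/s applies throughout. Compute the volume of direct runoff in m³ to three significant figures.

V ≈ 7.02 × 10^5 m³

Direct-runoff ordinates (Q − Q_b): 0.0, 20.0, 67.0, 48.0, 35.0, 25.0, 0.0 m³/s.
ΣQ_DR = 195.0 m³/s.
With Δt = 1 h = 3600 s, V = ΣQ_DR · Δt = 195.0 × 3600 = 7.02 × 10^5 m³.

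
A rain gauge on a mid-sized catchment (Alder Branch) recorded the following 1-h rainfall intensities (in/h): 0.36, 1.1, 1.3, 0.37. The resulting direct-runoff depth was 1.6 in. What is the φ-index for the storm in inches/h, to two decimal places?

φ ≈ 0.40 in/h

Only the 2 blocks with intensity above φ contribute runoff: 1.1, 1.3 in/h.
Σ(I−φ)·Δt = d  ⇒  (1.1+1.3 − 2φ)·1 = 1.6
φ = (2.400 − 1.6/1) / 2 = 0.40 in/h.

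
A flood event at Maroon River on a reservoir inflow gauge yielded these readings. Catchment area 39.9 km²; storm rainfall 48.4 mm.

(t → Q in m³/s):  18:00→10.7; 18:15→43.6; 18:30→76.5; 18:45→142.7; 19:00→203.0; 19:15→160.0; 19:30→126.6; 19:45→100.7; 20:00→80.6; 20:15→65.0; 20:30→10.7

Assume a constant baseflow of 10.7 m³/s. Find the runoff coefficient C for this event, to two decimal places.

C ≈ 0.42

ΣQ_DR = 902.4 m³/s; V = ΣQ_DR·Δt = 8.122 × 10^5 m³.
Runoff depth d = V / A = 20.35 mm.
C = d / P = 20.35 / 48.4 = 0.42.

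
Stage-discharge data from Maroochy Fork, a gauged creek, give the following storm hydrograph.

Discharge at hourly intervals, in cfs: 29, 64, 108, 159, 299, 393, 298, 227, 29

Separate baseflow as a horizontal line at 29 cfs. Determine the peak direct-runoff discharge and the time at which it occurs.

Q_p = 364.0 cfs at t = 5 h

Subtracting baseflow gives direct-runoff ordinates: 0.0, 35.0, 79.0, 130.0, 270.0, 364.0, 269.0, 198.0, 0.0 cfs.
The maximum is 364.0 cfs, occurring at the reading for t = 5 h.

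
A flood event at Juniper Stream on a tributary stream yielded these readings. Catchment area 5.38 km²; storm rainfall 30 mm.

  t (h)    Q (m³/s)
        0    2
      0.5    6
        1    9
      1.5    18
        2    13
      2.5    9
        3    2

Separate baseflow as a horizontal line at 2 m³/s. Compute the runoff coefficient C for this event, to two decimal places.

C ≈ 0.50

ΣQ_DR = 45.00 m³/s; V = ΣQ_DR·Δt = 81000 m³.
Runoff depth d = V / A = 15.06 mm.
C = d / P = 15.06 / 30 = 0.50.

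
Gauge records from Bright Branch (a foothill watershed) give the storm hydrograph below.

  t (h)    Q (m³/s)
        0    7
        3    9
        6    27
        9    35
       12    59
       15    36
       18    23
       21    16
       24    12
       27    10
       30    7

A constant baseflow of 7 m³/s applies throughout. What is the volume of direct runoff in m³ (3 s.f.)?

V ≈ 1.77 × 10^6 m³

Direct-runoff ordinates (Q − Q_b): 0.0, 2.0, 20.0, 28.0, 52.0, 29.0, 16.0, 9.0, 5.0, 3.0, 0.0 m³/s.
ΣQ_DR = 164.0 m³/s.
With Δt = 3 h = 10800 s, V = ΣQ_DR · Δt = 164.0 × 10800 = 1.77 × 10^6 m³.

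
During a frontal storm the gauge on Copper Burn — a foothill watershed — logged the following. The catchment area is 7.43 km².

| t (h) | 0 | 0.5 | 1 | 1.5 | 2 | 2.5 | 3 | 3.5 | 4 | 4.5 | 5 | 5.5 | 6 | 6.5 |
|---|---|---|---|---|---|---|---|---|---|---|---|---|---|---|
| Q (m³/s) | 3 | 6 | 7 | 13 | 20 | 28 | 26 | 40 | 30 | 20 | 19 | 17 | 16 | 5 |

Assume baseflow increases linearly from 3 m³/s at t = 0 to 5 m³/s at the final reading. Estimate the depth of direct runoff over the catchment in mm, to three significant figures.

d ≈ 47.0 mm

Direct runoff: 0.00, 2.85, 3.69, 9.54, 16.38, 24.23, 22.08, 35.92, 25.77, 15.62, 14.46, 12.31, 11.15, 0.00 m³/s; ΣQ_DR = 194.0 m³/s.
V = ΣQ_DR · Δt = 194.0 × 1800 s = 3.492 × 10^5 m³.
Over A = 7.43 km², depth = V / A = 47.0 mm.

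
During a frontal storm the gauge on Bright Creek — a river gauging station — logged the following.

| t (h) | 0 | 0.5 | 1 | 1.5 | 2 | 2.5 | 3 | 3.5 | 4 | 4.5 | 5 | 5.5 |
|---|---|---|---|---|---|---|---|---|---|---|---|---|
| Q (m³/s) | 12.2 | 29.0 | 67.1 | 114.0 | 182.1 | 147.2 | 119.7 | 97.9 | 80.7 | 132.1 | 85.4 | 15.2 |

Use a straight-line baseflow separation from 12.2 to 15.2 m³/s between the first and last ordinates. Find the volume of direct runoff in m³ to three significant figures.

V ≈ 1.65 × 10^6 m³

Direct-runoff ordinates (Q − Q_b): 0.00, 16.53, 54.35, 100.98, 168.81, 133.64, 105.86, 83.79, 66.32, 117.45, 70.47, 0.00 m³/s.
ΣQ_DR = 918.2 m³/s.
With Δt = 0.5 h = 1800 s, V = ΣQ_DR · Δt = 918.2 × 1800 = 1.65 × 10^6 m³.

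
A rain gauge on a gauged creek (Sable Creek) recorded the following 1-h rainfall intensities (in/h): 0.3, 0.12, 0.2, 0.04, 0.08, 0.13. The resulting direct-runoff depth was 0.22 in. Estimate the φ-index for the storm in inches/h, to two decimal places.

Only the 2 blocks with intensity above φ contribute runoff: 0.3, 0.2 in/h.
Σ(I−φ)·Δt = d  ⇒  (0.3+0.2 − 2φ)·1 = 0.22
φ = (0.5000 − 0.22/1) / 2 = 0.14 in/h.

φ ≈ 0.14 in/h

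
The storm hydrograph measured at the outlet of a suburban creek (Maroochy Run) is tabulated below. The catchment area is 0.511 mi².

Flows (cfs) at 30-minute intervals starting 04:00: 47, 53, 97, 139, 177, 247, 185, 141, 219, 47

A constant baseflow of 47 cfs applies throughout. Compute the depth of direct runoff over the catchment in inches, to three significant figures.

d ≈ 1.34 in

Direct runoff: 0.0, 6.0, 50.0, 92.0, 130.0, 200.0, 138.0, 94.0, 172.0, 0.0 cfs; ΣQ_DR = 882.0 cfs.
V = ΣQ_DR · Δt = 882.0 × 1800 s = 1.588 × 10^6 ft³.
Over A = 0.511 mi², depth = V / A = 1.34 in.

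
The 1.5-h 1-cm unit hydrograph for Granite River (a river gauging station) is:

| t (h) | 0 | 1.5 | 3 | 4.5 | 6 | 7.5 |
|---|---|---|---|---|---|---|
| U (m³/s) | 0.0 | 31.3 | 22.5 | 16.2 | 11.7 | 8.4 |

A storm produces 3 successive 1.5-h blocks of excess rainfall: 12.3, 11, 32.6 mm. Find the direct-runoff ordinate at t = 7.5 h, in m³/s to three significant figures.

By discrete convolution, Q_j = Σ (P_i / 10 mm) · U_{j−i}.
At t = 7.5 h (j=5): Q = (12.3/10)·8.4 + (11/10)·11.7 + (32.6/10)·16.2 = 76.0 m³/s.

Q ≈ 76.0 m³/s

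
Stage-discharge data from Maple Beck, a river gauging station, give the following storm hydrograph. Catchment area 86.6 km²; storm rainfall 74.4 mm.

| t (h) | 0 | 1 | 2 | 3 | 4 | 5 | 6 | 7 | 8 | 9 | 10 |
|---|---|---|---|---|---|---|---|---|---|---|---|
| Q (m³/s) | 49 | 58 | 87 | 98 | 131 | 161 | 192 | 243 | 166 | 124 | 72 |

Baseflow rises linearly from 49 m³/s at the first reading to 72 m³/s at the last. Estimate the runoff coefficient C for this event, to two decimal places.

C ≈ 0.40

ΣQ_DR = 715.5 m³/s; V = ΣQ_DR·Δt = 2.576 × 10^6 m³.
Runoff depth d = V / A = 29.74 mm.
C = d / P = 29.74 / 74.4 = 0.40.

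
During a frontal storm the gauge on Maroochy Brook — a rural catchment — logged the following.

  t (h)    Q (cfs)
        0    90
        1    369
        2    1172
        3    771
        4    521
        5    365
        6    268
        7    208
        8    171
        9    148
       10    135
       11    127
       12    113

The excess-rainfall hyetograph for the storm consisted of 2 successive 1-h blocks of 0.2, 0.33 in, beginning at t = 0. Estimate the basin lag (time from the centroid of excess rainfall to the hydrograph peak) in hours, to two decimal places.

Centroid of excess rainfall: t_c = Σ P_i·t̄_i / ΣP_i = 1.1226 h (block centres at 0.5, 1.5 h).
Hydrograph peak occurs at t = 2 h, so basin lag t_L = 2 − 1.1226 = 0.88 h.

t_L ≈ 0.88 h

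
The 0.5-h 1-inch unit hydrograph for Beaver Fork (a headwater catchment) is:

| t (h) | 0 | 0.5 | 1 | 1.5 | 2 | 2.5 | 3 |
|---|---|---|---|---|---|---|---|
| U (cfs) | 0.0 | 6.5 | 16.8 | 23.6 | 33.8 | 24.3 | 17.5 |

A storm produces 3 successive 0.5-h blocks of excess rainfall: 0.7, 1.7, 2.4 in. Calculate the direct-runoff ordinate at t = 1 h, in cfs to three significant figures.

Q ≈ 22.8 cfs

By discrete convolution, Q_j = Σ (P_i / 1 in) · U_{j−i}.
At t = 1 h (j=2): Q = (0.7/1)·16.8 + (1.7/1)·6.5 + (2.4/1)·0.0 = 22.8 cfs.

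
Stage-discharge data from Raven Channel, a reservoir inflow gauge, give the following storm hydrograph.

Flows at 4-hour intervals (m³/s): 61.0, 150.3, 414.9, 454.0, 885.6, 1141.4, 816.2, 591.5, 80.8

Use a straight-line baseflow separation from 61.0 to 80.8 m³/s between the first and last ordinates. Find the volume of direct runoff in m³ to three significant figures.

V ≈ 5.70 × 10^7 m³

Direct-runoff ordinates (Q − Q_b): 0.00, 86.83, 348.95, 385.57, 814.70, 1068.03, 740.35, 513.17, 0.00 m³/s.
ΣQ_DR = 3958 m³/s.
With Δt = 4 h = 14400 s, V = ΣQ_DR · Δt = 3958 × 14400 = 5.70 × 10^7 m³.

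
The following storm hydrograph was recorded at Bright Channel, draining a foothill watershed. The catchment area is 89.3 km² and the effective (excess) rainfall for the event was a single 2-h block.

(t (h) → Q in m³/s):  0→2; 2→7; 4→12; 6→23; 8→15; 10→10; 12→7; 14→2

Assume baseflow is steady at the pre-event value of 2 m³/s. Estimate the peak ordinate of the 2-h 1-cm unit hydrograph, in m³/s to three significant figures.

Direct runoff: 0.0, 5.0, 10.0, 21.0, 13.0, 8.0, 5.0, 0.0 m³/s; ΣQ_DR = 62.00 m³/s, peak = 21.0 m³/s.
Runoff depth d = ΣQ_DR·Δt / A = 62.00 × 7200 / (89.3 km²) = 4.999 mm.
The 1-cm UH is the DRH scaled by (10 mm)/d, so U_p = 21.0 × 10/4.999 = 42.0 m³/s.

U_p ≈ 42.0 m³/s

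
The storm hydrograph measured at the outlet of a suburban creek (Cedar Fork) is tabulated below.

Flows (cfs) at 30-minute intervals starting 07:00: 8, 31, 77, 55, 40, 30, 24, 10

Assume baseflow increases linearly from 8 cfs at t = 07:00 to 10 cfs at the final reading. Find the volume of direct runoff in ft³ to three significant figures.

V ≈ 3.65 × 10^5 ft³

Direct-runoff ordinates (Q − Q_b): 0.00, 22.71, 68.43, 46.14, 30.86, 20.57, 14.29, 0.00 cfs.
ΣQ_DR = 203.0 cfs.
With Δt = 0.5 h = 1800 s, V = ΣQ_DR · Δt = 203.0 × 1800 = 3.65 × 10^5 ft³.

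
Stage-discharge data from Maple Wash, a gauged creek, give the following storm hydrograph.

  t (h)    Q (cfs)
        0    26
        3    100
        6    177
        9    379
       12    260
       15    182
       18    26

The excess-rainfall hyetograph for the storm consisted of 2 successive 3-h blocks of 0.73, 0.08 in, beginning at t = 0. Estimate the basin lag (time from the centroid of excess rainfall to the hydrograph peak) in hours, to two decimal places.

Centroid of excess rainfall: t_c = Σ P_i·t̄_i / ΣP_i = 1.7963 h (block centres at 1.5, 4.5 h).
Hydrograph peak occurs at t = 9 h, so basin lag t_L = 9 − 1.7963 = 7.20 h.

t_L ≈ 7.20 h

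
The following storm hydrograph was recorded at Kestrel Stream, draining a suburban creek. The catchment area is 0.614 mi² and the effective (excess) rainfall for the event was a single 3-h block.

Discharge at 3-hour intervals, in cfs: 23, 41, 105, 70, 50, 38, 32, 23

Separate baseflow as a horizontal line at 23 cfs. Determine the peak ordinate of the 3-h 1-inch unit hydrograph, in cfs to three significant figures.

Direct runoff: 0.0, 18.0, 82.0, 47.0, 27.0, 15.0, 9.0, 0.0 cfs; ΣQ_DR = 198.0 cfs, peak = 82.0 cfs.
Runoff depth d = ΣQ_DR·Δt / A = 198.0 × 10800 / (0.614 mi²) = 1.499 in.
The 1-inch UH is the DRH scaled by (1 in)/d, so U_p = 82.0 × 1/1.499 = 54.7 cfs.

U_p ≈ 54.7 cfs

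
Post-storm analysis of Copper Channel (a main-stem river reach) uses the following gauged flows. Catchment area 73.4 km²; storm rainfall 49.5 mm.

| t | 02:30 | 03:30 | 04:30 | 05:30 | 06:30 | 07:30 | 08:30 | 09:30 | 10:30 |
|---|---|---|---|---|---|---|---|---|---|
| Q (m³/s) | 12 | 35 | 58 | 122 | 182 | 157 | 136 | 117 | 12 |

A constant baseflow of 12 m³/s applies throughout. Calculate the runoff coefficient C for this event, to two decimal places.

ΣQ_DR = 723.0 m³/s; V = ΣQ_DR·Δt = 2.603 × 10^6 m³.
Runoff depth d = V / A = 35.46 mm.
C = d / P = 35.46 / 49.5 = 0.72.

C ≈ 0.72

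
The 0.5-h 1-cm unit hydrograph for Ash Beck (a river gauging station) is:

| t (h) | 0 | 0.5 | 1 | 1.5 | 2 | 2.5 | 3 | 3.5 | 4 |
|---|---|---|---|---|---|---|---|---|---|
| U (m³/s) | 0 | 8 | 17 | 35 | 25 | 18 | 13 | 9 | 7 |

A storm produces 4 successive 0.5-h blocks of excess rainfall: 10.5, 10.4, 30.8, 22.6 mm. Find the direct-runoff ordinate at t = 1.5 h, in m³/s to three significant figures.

By discrete convolution, Q_j = Σ (P_i / 10 mm) · U_{j−i}.
At t = 1.5 h (j=3): Q = (10.5/10)·35 + (10.4/10)·17 + (30.8/10)·8 + (22.6/10)·0 = 79.1 m³/s.

Q ≈ 79.1 m³/s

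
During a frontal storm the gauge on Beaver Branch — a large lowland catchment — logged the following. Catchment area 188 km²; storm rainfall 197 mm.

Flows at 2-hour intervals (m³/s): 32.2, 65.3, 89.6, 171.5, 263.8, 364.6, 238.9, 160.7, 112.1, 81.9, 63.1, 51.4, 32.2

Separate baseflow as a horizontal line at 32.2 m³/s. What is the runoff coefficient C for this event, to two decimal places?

C ≈ 0.25

ΣQ_DR = 1309 m³/s; V = ΣQ_DR·Δt = 9.423 × 10^6 m³.
Runoff depth d = V / A = 50.12 mm.
C = d / P = 50.12 / 197 = 0.25.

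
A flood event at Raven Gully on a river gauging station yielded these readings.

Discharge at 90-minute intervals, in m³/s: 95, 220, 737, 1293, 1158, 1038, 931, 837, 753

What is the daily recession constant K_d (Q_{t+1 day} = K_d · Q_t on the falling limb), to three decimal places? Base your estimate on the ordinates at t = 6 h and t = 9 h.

Between t = 6 h and t = 9 h the flow falls from 1158 to 931 m³/s over 2×1.5 h = 3 h.
Per-interval ratio K = (931/1158)^(1/2) = 0.8966; K_d = K^(24/1.5) = 0.175.

K_d ≈ 0.175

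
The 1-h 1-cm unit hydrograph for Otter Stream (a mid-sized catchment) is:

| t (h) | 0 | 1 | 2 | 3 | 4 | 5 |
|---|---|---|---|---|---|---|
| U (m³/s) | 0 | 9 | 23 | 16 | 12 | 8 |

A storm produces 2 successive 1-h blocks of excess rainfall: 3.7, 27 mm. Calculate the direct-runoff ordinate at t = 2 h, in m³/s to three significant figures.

By discrete convolution, Q_j = Σ (P_i / 10 mm) · U_{j−i}.
At t = 2 h (j=2): Q = (3.7/10)·23 + (27/10)·9 = 32.8 m³/s.

Q ≈ 32.8 m³/s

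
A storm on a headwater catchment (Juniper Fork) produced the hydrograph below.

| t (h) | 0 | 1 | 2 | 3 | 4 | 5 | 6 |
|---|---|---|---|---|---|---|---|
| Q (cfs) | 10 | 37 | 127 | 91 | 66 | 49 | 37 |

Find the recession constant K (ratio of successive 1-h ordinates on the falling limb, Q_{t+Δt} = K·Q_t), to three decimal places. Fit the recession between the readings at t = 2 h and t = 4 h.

K ≈ 0.721

Using the recession-limb readings at t = 2 h and t = 4 h: Q falls from 127 to 66 cfs over 2 intervals.
K = (Q₂/Q₁)^(1/2) = (66/127)^(1/2) = 0.721.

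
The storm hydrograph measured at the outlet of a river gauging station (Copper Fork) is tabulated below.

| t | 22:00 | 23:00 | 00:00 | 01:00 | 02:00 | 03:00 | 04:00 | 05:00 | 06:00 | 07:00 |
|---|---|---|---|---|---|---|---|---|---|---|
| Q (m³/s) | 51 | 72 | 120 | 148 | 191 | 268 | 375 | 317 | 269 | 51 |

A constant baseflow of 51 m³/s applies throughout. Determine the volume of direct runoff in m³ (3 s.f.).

V ≈ 4.87 × 10^6 m³

Direct-runoff ordinates (Q − Q_b): 0.0, 21.0, 69.0, 97.0, 140.0, 217.0, 324.0, 266.0, 218.0, 0.0 m³/s.
ΣQ_DR = 1352 m³/s.
With Δt = 1 h = 3600 s, V = ΣQ_DR · Δt = 1352 × 3600 = 4.87 × 10^6 m³.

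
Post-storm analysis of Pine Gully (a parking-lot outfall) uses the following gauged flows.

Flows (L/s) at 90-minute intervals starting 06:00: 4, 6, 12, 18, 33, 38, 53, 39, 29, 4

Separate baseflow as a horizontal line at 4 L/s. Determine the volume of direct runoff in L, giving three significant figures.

Direct-runoff ordinates (Q − Q_b): 0.0, 2.0, 8.0, 14.0, 29.0, 34.0, 49.0, 35.0, 25.0, 0.0 L/s.
ΣQ_DR = 196.0 L/s.
With Δt = 1.5 h = 5400 s, V = ΣQ_DR · Δt = 196.0 × 5400 = 1.06 × 10^6 L.

V ≈ 1.06 × 10^6 L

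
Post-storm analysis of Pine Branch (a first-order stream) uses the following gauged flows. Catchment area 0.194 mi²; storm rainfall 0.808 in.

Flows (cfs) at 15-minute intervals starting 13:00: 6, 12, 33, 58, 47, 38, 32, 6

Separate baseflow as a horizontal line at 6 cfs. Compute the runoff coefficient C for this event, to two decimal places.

ΣQ_DR = 184.0 cfs; V = ΣQ_DR·Δt = 1.656 × 10^5 ft³.
Runoff depth d = V / A = 0.3674 in.
C = d / P = 0.3674 / 0.808 = 0.45.

C ≈ 0.45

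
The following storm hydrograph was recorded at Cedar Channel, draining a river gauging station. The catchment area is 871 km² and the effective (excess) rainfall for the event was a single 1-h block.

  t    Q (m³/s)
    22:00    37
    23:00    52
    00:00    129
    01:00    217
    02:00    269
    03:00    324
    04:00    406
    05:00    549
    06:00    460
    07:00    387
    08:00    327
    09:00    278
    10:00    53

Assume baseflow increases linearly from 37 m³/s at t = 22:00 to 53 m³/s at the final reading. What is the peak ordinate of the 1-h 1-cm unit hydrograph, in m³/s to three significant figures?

U_p ≈ 419 m³/s

Direct runoff: 0.00, 13.67, 89.33, 176.00, 226.67, 280.33, 361.00, 502.67, 412.33, 338.00, 276.67, 226.33, 0.00 m³/s; ΣQ_DR = 2903 m³/s, peak = 502.67 m³/s.
Runoff depth d = ΣQ_DR·Δt / A = 2903 × 3600 / (871 km²) = 12.00 mm.
The 1-cm UH is the DRH scaled by (10 mm)/d, so U_p = 502.67 × 10/12.00 = 419 m³/s.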